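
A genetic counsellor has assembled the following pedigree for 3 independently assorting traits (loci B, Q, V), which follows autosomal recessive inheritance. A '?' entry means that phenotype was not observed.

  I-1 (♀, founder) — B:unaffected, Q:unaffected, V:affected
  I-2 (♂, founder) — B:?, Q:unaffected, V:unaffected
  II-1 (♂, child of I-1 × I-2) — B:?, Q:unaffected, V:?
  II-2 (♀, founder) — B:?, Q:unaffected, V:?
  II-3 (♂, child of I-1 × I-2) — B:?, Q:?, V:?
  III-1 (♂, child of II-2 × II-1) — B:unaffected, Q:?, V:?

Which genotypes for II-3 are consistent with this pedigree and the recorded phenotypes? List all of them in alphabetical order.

II-3 ∈ {BB QQ Vv, BB QQ vv, BB Qq Vv, BB Qq vv, BB qq Vv, BB qq vv, Bb QQ Vv, Bb QQ vv, Bb Qq Vv, Bb Qq vv, Bb qq Vv, Bb qq vv, bb QQ Vv, bb QQ vv, bb Qq Vv, bb Qq vv, bb qq Vv, bb qq vv}

B/I-1 un ·: BB|Bb
B/I-2 ? ·: BB|Bb|bb
B/II-1 ? I-1×I-2: BB|Bb|bb
B/II-2 ? ·: BB|Bb|bb
B/II-3 ? I-1×I-2: BB|Bb|bb
B/III-1 un II-2×II-1: BB|Bb
⇒ B over [I-1,I-2,II-1,II-2,II-3,III-1]: 92 consistent
Q/I-1 un ·: QQ|Qq
Q/I-2 un ·: QQ|Qq
Q/II-1 un I-1×I-2: QQ|Qq
Q/II-2 un ·: QQ|Qq
Q/II-3 ? I-1×I-2: QQ|Qq|qq
Q/III-1 ? II-2×II-1: QQ|Qq|qq
⇒ Q over [I-1,I-2,II-1,II-2,II-3,III-1]: 59 consistent
V/I-1 aff ·: vv
V/I-2 un ·: VV|Vv
V/II-1 ? I-1×I-2: Vv|vv
V/II-2 ? ·: VV|Vv|vv
V/II-3 ? I-1×I-2: Vv|vv
V/III-1 ? II-2×II-1: VV|Vv|vv
⇒ V over [I-1,I-2,II-1,II-2,II-3,III-1]: 29 consistent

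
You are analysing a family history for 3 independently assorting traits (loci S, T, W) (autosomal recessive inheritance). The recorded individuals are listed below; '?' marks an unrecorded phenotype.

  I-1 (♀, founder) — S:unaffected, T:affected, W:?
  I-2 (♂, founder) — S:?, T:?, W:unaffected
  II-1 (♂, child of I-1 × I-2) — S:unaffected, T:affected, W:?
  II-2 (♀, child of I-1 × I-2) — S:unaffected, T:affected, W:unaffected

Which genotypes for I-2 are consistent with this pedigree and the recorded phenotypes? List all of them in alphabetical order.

I-2 ∈ {SS Tt WW, SS Tt Ww, SS tt WW, SS tt Ww, Ss Tt WW, Ss Tt Ww, Ss tt WW, Ss tt Ww, ss Tt WW, ss Tt Ww, ss tt WW, ss tt Ww}

S/I-1 un ·: SS|Ss
S/I-2 ? ·: SS|Ss|ss
S/II-1 un I-1×I-2: SS|Ss
S/II-2 un I-1×I-2: SS|Ss
⇒ S over [I-1,I-2,II-1,II-2]: 15 consistent
T/I-1 aff ·: tt
T/I-2 ? ·: Tt|tt
T/II-1 aff I-1×I-2: tt
T/II-2 aff I-1×I-2: tt
⇒ T over [I-1,I-2,II-1,II-2]: 2 consistent
W/I-1 ? ·: WW|Ww|ww
W/I-2 un ·: WW|Ww
W/II-1 ? I-1×I-2: WW|Ww|ww
W/II-2 un I-1×I-2: WW|Ww
⇒ W over [I-1,I-2,II-1,II-2]: 18 consistent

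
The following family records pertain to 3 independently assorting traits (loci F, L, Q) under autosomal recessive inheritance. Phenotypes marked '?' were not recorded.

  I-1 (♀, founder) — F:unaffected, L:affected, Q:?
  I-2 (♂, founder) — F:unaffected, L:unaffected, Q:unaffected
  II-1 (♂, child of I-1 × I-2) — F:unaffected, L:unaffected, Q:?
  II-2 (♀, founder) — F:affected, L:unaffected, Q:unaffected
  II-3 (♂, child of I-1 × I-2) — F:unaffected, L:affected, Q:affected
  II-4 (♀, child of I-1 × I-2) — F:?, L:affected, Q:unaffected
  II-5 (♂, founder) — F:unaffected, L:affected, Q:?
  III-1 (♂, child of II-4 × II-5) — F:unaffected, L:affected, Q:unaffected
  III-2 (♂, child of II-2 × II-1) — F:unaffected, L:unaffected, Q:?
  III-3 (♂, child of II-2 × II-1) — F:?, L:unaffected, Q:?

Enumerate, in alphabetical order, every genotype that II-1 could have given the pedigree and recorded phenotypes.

F/I-1 un ·: FF|Ff
F/I-2 un ·: FF|Ff
F/II-1 un I-1×I-2: FF|Ff
F/II-2 aff ·: ff
F/II-3 un I-1×I-2: FF|Ff
F/II-4 ? I-1×I-2: FF|Ff|ff
F/II-5 un ·: FF|Ff
F/III-1 un II-4×II-5: FF|Ff
F/III-2 un II-2×II-1: Ff
F/III-3 ? II-2×II-1: Ff|ff
⇒ F over [I-1,I-2,II-1,II-2,II-3,II-4,II-5,III-1,III-2,III-3]: 141 consistent
L/I-1 aff ·: ll
L/I-2 un ·: Ll
L/II-1 un I-1×I-2: Ll
L/II-2 un ·: LL|Ll
L/II-3 aff I-1×I-2: ll
L/II-4 aff I-1×I-2: ll
L/II-5 aff ·: ll
L/III-1 aff II-4×II-5: ll
L/III-2 un II-2×II-1: LL|Ll
L/III-3 un II-2×II-1: LL|Ll
⇒ L over [I-1,I-2,II-1,II-2,II-3,II-4,II-5,III-1,III-2,III-3]: 8 consistent
Q/I-1 ? ·: Qq|qq
Q/I-2 un ·: Qq
Q/II-1 ? I-1×I-2: QQ|Qq|qq
Q/II-2 un ·: QQ|Qq
Q/II-3 aff I-1×I-2: qq
Q/II-4 un I-1×I-2: QQ|Qq
Q/II-5 ? ·: QQ|Qq|qq
Q/III-1 un II-4×II-5: QQ|Qq
Q/III-2 ? II-2×II-1: QQ|Qq|qq
Q/III-3 ? II-2×II-1: QQ|Qq|qq
⇒ Q over [I-1,I-2,II-1,II-2,II-3,II-4,II-5,III-1,III-2,III-3]: 297 consistent

II-1 ∈ {FF Ll QQ, FF Ll Qq, FF Ll qq, Ff Ll QQ, Ff Ll Qq, Ff Ll qq}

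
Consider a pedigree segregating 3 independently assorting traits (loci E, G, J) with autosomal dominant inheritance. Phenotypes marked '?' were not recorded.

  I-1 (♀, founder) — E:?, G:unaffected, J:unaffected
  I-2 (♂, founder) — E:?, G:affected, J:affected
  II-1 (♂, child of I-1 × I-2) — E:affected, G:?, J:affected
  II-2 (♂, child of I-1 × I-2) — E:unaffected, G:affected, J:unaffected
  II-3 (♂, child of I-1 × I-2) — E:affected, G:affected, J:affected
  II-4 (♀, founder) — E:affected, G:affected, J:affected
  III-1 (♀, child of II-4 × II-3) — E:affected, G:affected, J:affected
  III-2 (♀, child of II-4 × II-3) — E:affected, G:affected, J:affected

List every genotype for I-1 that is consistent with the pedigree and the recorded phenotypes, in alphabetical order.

I-1 ∈ {Ee gg jj, ee gg jj}

E/I-1 ? ·: ee|Ee
E/I-2 ? ·: ee|Ee
E/II-1 aff I-1×I-2: Ee|EE
E/II-2 un I-1×I-2: ee
E/II-3 aff I-1×I-2: Ee|EE
E/II-4 aff ·: Ee|EE
E/III-1 aff II-4×II-3: Ee|EE
E/III-2 aff II-4×II-3: Ee|EE
⇒ E over [I-1,I-2,II-1,II-2,II-3,II-4,III-1,III-2]: 42 consistent
G/I-1 un ·: gg
G/I-2 aff ·: Gg|GG
G/II-1 ? I-1×I-2: gg|Gg
G/II-2 aff I-1×I-2: Gg
G/II-3 aff I-1×I-2: Gg
G/II-4 aff ·: Gg|GG
G/III-1 aff II-4×II-3: Gg|GG
G/III-2 aff II-4×II-3: Gg|GG
⇒ G over [I-1,I-2,II-1,II-2,II-3,II-4,III-1,III-2]: 24 consistent
J/I-1 un ·: jj
J/I-2 aff ·: Jj
J/II-1 aff I-1×I-2: Jj
J/II-2 un I-1×I-2: jj
J/II-3 aff I-1×I-2: Jj
J/II-4 aff ·: Jj|JJ
J/III-1 aff II-4×II-3: Jj|JJ
J/III-2 aff II-4×II-3: Jj|JJ
⇒ J over [I-1,I-2,II-1,II-2,II-3,II-4,III-1,III-2]: 8 consistent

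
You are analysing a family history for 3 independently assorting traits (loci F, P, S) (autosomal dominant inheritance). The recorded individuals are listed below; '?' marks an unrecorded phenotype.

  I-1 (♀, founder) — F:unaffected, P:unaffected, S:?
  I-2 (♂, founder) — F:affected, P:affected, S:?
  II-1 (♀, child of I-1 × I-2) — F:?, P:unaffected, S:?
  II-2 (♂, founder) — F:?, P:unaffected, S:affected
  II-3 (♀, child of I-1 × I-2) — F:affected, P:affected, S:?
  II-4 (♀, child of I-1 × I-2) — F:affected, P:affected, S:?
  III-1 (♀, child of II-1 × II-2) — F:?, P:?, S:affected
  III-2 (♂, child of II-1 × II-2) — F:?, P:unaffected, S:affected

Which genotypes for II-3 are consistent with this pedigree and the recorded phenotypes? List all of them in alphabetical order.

F/I-1 un ·: ff
F/I-2 aff ·: Ff|FF
F/II-1 ? I-1×I-2: ff|Ff
F/II-2 ? ·: ff|Ff|FF
F/II-3 aff I-1×I-2: Ff
F/II-4 aff I-1×I-2: Ff
F/III-1 ? II-1×II-2: ff|Ff|FF
F/III-2 ? II-1×II-2: ff|Ff|FF
⇒ F over [I-1,I-2,II-1,II-2,II-3,II-4,III-1,III-2]: 40 consistent
P/I-1 un ·: pp
P/I-2 aff ·: Pp
P/II-1 un I-1×I-2: pp
P/II-2 un ·: pp
P/II-3 aff I-1×I-2: Pp
P/II-4 aff I-1×I-2: Pp
P/III-1 ? II-1×II-2: pp
P/III-2 un II-1×II-2: pp
⇒ P over [I-1,I-2,II-1,II-2,II-3,II-4,III-1,III-2]: 1 consistent
S/I-1 ? ·: ss|Ss|SS
S/I-2 ? ·: ss|Ss|SS
S/II-1 ? I-1×I-2: ss|Ss|SS
S/II-2 aff ·: Ss|SS
S/II-3 ? I-1×I-2: ss|Ss|SS
S/II-4 ? I-1×I-2: ss|Ss|SS
S/III-1 aff II-1×II-2: Ss|SS
S/III-2 aff II-1×II-2: Ss|SS
⇒ S over [I-1,I-2,II-1,II-2,II-3,II-4,III-1,III-2]: 342 consistent

II-3 ∈ {Ff Pp SS, Ff Pp Ss, Ff Pp ss}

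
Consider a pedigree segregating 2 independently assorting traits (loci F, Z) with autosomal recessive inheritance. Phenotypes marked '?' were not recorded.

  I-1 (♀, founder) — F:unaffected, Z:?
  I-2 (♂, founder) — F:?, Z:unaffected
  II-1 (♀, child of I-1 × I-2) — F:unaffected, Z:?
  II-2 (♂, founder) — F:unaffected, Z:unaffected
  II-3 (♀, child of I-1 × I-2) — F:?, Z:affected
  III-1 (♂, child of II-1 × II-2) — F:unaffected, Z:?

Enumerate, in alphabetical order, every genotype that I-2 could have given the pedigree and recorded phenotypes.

F/I-1 un ·: FF|Ff
F/I-2 ? ·: FF|Ff|ff
F/II-1 un I-1×I-2: FF|Ff
F/II-2 un ·: FF|Ff
F/II-3 ? I-1×I-2: FF|Ff|ff
F/III-1 un II-1×II-2: FF|Ff
⇒ F over [I-1,I-2,II-1,II-2,II-3,III-1]: 64 consistent
Z/I-1 ? ·: Zz|zz
Z/I-2 un ·: Zz
Z/II-1 ? I-1×I-2: ZZ|Zz|zz
Z/II-2 un ·: ZZ|Zz
Z/II-3 aff I-1×I-2: zz
Z/III-1 ? II-1×II-2: ZZ|Zz|zz
⇒ Z over [I-1,I-2,II-1,II-2,II-3,III-1]: 19 consistent

I-2 ∈ {FF Zz, Ff Zz, ff Zz}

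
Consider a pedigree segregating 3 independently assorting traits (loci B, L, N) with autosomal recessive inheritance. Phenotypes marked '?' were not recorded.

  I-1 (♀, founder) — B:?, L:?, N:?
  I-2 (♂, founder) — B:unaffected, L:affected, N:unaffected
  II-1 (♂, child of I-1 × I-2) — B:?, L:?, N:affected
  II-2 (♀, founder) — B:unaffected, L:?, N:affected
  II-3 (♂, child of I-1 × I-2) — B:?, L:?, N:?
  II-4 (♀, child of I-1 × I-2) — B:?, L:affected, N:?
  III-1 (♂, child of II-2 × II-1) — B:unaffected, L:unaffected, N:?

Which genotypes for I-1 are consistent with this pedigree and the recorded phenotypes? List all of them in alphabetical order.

B/I-1 ? ·: BB|Bb|bb
B/I-2 un ·: BB|Bb
B/II-1 ? I-1×I-2: BB|Bb|bb
B/II-2 un ·: BB|Bb
B/II-3 ? I-1×I-2: BB|Bb|bb
B/II-4 ? I-1×I-2: BB|Bb|bb
B/III-1 un II-2×II-1: BB|Bb
⇒ B over [I-1,I-2,II-1,II-2,II-3,II-4,III-1]: 168 consistent
L/I-1 ? ·: Ll|ll
L/I-2 aff ·: ll
L/II-1 ? I-1×I-2: Ll|ll
L/II-2 ? ·: LL|Ll|ll
L/II-3 ? I-1×I-2: Ll|ll
L/II-4 aff I-1×I-2: ll
L/III-1 un II-2×II-1: LL|Ll
⇒ L over [I-1,I-2,II-1,II-2,II-3,II-4,III-1]: 16 consistent
N/I-1 ? ·: Nn|nn
N/I-2 un ·: Nn
N/II-1 aff I-1×I-2: nn
N/II-2 aff ·: nn
N/II-3 ? I-1×I-2: NN|Nn|nn
N/II-4 ? I-1×I-2: NN|Nn|nn
N/III-1 ? II-2×II-1: nn
⇒ N over [I-1,I-2,II-1,II-2,II-3,II-4,III-1]: 13 consistent

I-1 ∈ {BB Ll Nn, BB Ll nn, BB ll Nn, BB ll nn, Bb Ll Nn, Bb Ll nn, Bb ll Nn, Bb ll nn, bb Ll Nn, bb Ll nn, bb ll Nn, bb ll nn}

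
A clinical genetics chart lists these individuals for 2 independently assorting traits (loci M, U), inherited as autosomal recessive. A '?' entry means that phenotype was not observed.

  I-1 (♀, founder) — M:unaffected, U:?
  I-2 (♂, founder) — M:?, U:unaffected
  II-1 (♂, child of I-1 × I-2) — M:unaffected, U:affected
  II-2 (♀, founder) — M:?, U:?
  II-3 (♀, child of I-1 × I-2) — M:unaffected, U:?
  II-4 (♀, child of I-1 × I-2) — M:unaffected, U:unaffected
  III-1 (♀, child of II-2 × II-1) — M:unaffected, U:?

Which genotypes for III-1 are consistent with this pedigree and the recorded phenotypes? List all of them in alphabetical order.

III-1 ∈ {MM Uu, MM uu, Mm Uu, Mm uu}

M/I-1 un ·: MM|Mm
M/I-2 ? ·: MM|Mm|mm
M/II-1 un I-1×I-2: MM|Mm
M/II-2 ? ·: MM|Mm|mm
M/II-3 un I-1×I-2: MM|Mm
M/II-4 un I-1×I-2: MM|Mm
M/III-1 un II-2×II-1: MM|Mm
⇒ M over [I-1,I-2,II-1,II-2,II-3,II-4,III-1]: 122 consistent
U/I-1 ? ·: Uu|uu
U/I-2 un ·: Uu
U/II-1 aff I-1×I-2: uu
U/II-2 ? ·: UU|Uu|uu
U/II-3 ? I-1×I-2: UU|Uu|uu
U/II-4 un I-1×I-2: UU|Uu
U/III-1 ? II-2×II-1: Uu|uu
⇒ U over [I-1,I-2,II-1,II-2,II-3,II-4,III-1]: 32 consistent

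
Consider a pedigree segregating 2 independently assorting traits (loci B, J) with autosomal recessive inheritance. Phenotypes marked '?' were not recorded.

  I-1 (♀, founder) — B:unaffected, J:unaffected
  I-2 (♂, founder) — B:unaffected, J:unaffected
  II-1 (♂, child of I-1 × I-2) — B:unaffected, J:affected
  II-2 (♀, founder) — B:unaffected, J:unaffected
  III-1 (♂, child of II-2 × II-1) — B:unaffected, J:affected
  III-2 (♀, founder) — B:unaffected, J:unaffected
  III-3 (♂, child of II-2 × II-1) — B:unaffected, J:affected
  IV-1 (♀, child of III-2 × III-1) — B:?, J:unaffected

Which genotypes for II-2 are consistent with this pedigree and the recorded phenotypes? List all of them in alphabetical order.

B/I-1 un ·: BB|Bb
B/I-2 un ·: BB|Bb
B/II-1 un I-1×I-2: BB|Bb
B/II-2 un ·: BB|Bb
B/III-1 un II-2×II-1: BB|Bb
B/III-2 un ·: BB|Bb
B/III-3 un II-2×II-1: BB|Bb
B/IV-1 ? III-2×III-1: BB|Bb|bb
⇒ B over [I-1,I-2,II-1,II-2,III-1,III-2,III-3,IV-1]: 172 consistent
J/I-1 un ·: Jj
J/I-2 un ·: Jj
J/II-1 aff I-1×I-2: jj
J/II-2 un ·: Jj
J/III-1 aff II-2×II-1: jj
J/III-2 un ·: JJ|Jj
J/III-3 aff II-2×II-1: jj
J/IV-1 un III-2×III-1: Jj
⇒ J over [I-1,I-2,II-1,II-2,III-1,III-2,III-3,IV-1]: 2 consistent

II-2 ∈ {BB Jj, Bb Jj}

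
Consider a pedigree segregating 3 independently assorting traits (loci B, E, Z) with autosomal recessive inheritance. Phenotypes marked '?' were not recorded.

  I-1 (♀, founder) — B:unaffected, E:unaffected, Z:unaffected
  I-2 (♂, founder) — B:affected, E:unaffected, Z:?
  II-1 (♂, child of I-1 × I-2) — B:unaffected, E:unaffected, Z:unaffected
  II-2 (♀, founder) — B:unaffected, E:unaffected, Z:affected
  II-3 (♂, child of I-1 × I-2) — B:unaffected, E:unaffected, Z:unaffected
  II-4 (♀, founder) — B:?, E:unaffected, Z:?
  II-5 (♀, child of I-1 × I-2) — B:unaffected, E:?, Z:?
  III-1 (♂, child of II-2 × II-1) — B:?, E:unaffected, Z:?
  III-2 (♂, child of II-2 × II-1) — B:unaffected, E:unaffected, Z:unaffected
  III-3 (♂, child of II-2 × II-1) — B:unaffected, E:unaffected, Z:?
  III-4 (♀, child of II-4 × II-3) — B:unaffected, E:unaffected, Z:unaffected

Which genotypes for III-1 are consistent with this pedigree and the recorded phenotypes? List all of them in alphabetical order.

III-1 ∈ {BB EE Zz, BB EE zz, BB Ee Zz, BB Ee zz, Bb EE Zz, Bb EE zz, Bb Ee Zz, Bb Ee zz, bb EE Zz, bb EE zz, bb Ee Zz, bb Ee zz}

B/I-1 un ·: BB|Bb
B/I-2 aff ·: bb
B/II-1 un I-1×I-2: Bb
B/II-2 un ·: BB|Bb
B/II-3 un I-1×I-2: Bb
B/II-4 ? ·: BB|Bb|bb
B/II-5 un I-1×I-2: Bb
B/III-1 ? II-2×II-1: BB|Bb|bb
B/III-2 un II-2×II-1: BB|Bb
B/III-3 un II-2×II-1: BB|Bb
B/III-4 un II-4×II-3: BB|Bb
⇒ B over [I-1,I-2,II-1,II-2,II-3,II-4,II-5,III-1,III-2,III-3,III-4]: 200 consistent
E/I-1 un ·: EE|Ee
E/I-2 un ·: EE|Ee
E/II-1 un I-1×I-2: EE|Ee
E/II-2 un ·: EE|Ee
E/II-3 un I-1×I-2: EE|Ee
E/II-4 un ·: EE|Ee
E/II-5 ? I-1×I-2: EE|Ee|ee
E/III-1 un II-2×II-1: EE|Ee
E/III-2 un II-2×II-1: EE|Ee
E/III-3 un II-2×II-1: EE|Ee
E/III-4 un II-4×II-3: EE|Ee
⇒ E over [I-1,I-2,II-1,II-2,II-3,II-4,II-5,III-1,III-2,III-3,III-4]: 1252 consistent
Z/I-1 un ·: ZZ|Zz
Z/I-2 ? ·: ZZ|Zz|zz
Z/II-1 un I-1×I-2: ZZ|Zz
Z/II-2 aff ·: zz
Z/II-3 un I-1×I-2: ZZ|Zz
Z/II-4 ? ·: ZZ|Zz|zz
Z/II-5 ? I-1×I-2: ZZ|Zz|zz
Z/III-1 ? II-2×II-1: Zz|zz
Z/III-2 un II-2×II-1: Zz
Z/III-3 ? II-2×II-1: Zz|zz
Z/III-4 un II-4×II-3: ZZ|Zz
⇒ Z over [I-1,I-2,II-1,II-2,II-3,II-4,II-5,III-1,III-2,III-3,III-4]: 379 consistent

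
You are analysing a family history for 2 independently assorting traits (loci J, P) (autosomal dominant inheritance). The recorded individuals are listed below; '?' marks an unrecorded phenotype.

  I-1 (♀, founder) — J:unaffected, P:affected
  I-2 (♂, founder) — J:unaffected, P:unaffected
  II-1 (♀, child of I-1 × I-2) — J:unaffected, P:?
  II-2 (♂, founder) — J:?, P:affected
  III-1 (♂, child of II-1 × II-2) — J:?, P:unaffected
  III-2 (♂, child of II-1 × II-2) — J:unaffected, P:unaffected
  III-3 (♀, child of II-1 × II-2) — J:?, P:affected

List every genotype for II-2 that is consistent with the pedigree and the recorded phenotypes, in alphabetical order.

J/I-1 un ·: jj
J/I-2 un ·: jj
J/II-1 un I-1×I-2: jj
J/II-2 ? ·: jj|Jj
J/III-1 ? II-1×II-2: jj|Jj
J/III-2 un II-1×II-2: jj
J/III-3 ? II-1×II-2: jj|Jj
⇒ J over [I-1,I-2,II-1,II-2,III-1,III-2,III-3]: 5 consistent
P/I-1 aff ·: Pp|PP
P/I-2 un ·: pp
P/II-1 ? I-1×I-2: pp|Pp
P/II-2 aff ·: Pp
P/III-1 un II-1×II-2: pp
P/III-2 un II-1×II-2: pp
P/III-3 aff II-1×II-2: Pp|PP
⇒ P over [I-1,I-2,II-1,II-2,III-1,III-2,III-3]: 5 consistent

II-2 ∈ {Jj Pp, jj Pp}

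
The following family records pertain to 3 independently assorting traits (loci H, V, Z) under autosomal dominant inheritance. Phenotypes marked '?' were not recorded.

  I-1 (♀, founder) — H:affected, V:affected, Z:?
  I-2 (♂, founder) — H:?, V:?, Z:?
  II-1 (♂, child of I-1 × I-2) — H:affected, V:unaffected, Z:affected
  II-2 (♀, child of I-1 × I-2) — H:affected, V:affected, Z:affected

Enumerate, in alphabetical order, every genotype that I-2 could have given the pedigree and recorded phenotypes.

H/I-1 aff ·: Hh|HH
H/I-2 ? ·: hh|Hh|HH
H/II-1 aff I-1×I-2: Hh|HH
H/II-2 aff I-1×I-2: Hh|HH
⇒ H over [I-1,I-2,II-1,II-2]: 15 consistent
V/I-1 aff ·: Vv
V/I-2 ? ·: vv|Vv
V/II-1 un I-1×I-2: vv
V/II-2 aff I-1×I-2: Vv|VV
⇒ V over [I-1,I-2,II-1,II-2]: 3 consistent
Z/I-1 ? ·: zz|Zz|ZZ
Z/I-2 ? ·: zz|Zz|ZZ
Z/II-1 aff I-1×I-2: Zz|ZZ
Z/II-2 aff I-1×I-2: Zz|ZZ
⇒ Z over [I-1,I-2,II-1,II-2]: 17 consistent

I-2 ∈ {HH Vv ZZ, HH Vv Zz, HH Vv zz, HH vv ZZ, HH vv Zz, HH vv zz, Hh Vv ZZ, Hh Vv Zz, Hh Vv zz, Hh vv ZZ, Hh vv Zz, Hh vv zz, hh Vv ZZ, hh Vv Zz, hh Vv zz, hh vv ZZ, hh vv Zz, hh vv zz}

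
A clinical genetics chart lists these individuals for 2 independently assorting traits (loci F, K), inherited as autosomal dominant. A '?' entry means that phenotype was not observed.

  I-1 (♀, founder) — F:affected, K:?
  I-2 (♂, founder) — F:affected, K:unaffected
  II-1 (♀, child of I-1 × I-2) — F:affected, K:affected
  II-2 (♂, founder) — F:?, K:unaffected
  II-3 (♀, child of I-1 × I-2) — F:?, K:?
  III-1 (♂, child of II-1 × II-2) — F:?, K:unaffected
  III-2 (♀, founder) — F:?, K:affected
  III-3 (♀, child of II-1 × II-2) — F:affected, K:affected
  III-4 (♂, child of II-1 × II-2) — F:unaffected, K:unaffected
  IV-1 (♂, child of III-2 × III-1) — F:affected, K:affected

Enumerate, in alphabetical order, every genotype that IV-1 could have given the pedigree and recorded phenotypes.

F/I-1 aff ·: Ff|FF
F/I-2 aff ·: Ff|FF
F/II-1 aff I-1×I-2: Ff
F/II-2 ? ·: ff|Ff
F/II-3 ? I-1×I-2: ff|Ff|FF
F/III-1 ? II-1×II-2: ff|Ff|FF
F/III-2 ? ·: ff|Ff|FF
F/III-3 aff II-1×II-2: Ff|FF
F/III-4 un II-1×II-2: ff
F/IV-1 aff III-2×III-1: Ff|FF
⇒ F over [I-1,I-2,II-1,II-2,II-3,III-1,III-2,III-3,III-4,IV-1]: 203 consistent
K/I-1 ? ·: Kk|KK
K/I-2 un ·: kk
K/II-1 aff I-1×I-2: Kk
K/II-2 un ·: kk
K/II-3 ? I-1×I-2: kk|Kk
K/III-1 un II-1×II-2: kk
K/III-2 aff ·: Kk|KK
K/III-3 aff II-1×II-2: Kk
K/III-4 un II-1×II-2: kk
K/IV-1 aff III-2×III-1: Kk
⇒ K over [I-1,I-2,II-1,II-2,II-3,III-1,III-2,III-3,III-4,IV-1]: 6 consistent

IV-1 ∈ {FF Kk, Ff Kk}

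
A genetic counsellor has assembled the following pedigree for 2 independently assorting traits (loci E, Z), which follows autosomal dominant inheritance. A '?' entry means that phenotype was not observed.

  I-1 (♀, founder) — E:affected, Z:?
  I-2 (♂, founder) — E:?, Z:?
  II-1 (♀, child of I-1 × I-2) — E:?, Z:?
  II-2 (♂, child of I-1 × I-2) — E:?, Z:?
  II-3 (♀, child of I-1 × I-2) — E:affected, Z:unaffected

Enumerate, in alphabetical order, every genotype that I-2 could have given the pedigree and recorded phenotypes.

I-2 ∈ {EE Zz, EE zz, Ee Zz, Ee zz, ee Zz, ee zz}

E/I-1 aff ·: Ee|EE
E/I-2 ? ·: ee|Ee|EE
E/II-1 ? I-1×I-2: ee|Ee|EE
E/II-2 ? I-1×I-2: ee|Ee|EE
E/II-3 aff I-1×I-2: Ee|EE
⇒ E over [I-1,I-2,II-1,II-2,II-3]: 40 consistent
Z/I-1 ? ·: zz|Zz
Z/I-2 ? ·: zz|Zz
Z/II-1 ? I-1×I-2: zz|Zz|ZZ
Z/II-2 ? I-1×I-2: zz|Zz|ZZ
Z/II-3 un I-1×I-2: zz
⇒ Z over [I-1,I-2,II-1,II-2,II-3]: 18 consistent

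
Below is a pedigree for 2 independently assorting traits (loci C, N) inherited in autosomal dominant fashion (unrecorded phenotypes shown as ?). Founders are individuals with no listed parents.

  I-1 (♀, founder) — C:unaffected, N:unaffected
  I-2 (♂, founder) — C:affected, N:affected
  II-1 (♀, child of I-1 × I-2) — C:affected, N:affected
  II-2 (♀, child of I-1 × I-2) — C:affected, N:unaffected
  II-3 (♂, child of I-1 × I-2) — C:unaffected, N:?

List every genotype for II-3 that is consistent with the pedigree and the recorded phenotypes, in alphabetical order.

C/I-1 un ·: cc
C/I-2 aff ·: Cc
C/II-1 aff I-1×I-2: Cc
C/II-2 aff I-1×I-2: Cc
C/II-3 un I-1×I-2: cc
⇒ C over [I-1,I-2,II-1,II-2,II-3]: 1 consistent
N/I-1 un ·: nn
N/I-2 aff ·: Nn
N/II-1 aff I-1×I-2: Nn
N/II-2 un I-1×I-2: nn
N/II-3 ? I-1×I-2: nn|Nn
⇒ N over [I-1,I-2,II-1,II-2,II-3]: 2 consistent

II-3 ∈ {cc Nn, cc nn}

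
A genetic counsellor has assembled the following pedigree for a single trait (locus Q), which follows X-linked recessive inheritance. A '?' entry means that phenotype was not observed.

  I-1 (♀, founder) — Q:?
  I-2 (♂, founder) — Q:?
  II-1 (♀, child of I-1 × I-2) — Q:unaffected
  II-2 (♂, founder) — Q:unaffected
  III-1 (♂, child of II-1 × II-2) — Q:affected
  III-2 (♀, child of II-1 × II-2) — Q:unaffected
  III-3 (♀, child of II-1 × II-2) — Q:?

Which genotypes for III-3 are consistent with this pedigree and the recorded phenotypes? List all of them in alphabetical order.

III-3 ∈ {X^QX^Q, X^QX^q}

Q/I-1 ? ·: X^QX^Q|X^QX^q|X^qX^q
Q/I-2 ? ·: X^QY|X^qY
Q/II-1 un I-1×I-2: X^QX^q
Q/II-2 un ·: X^QY
Q/III-1 aff II-1×II-2: X^qY
Q/III-2 un II-1×II-2: X^QX^Q|X^QX^q
Q/III-3 ? II-1×II-2: X^QX^Q|X^QX^q
⇒ Q over [I-1,I-2,II-1,II-2,III-1,III-2,III-3]: 16 consistent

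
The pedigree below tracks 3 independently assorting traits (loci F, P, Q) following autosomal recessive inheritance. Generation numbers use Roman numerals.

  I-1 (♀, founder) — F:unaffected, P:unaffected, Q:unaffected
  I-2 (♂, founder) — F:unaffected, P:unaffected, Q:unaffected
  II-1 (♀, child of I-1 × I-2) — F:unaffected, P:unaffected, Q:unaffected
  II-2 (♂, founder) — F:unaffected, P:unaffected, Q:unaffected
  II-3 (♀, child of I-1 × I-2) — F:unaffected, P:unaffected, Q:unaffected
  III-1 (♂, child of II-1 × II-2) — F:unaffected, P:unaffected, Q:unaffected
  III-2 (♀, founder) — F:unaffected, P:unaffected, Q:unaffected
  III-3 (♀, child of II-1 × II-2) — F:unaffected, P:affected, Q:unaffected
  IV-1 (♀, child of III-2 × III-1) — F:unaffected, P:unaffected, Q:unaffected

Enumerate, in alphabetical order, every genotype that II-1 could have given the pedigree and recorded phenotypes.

II-1 ∈ {FF Pp QQ, FF Pp Qq, Ff Pp QQ, Ff Pp Qq}

F/I-1 un ·: FF|Ff
F/I-2 un ·: FF|Ff
F/II-1 un I-1×I-2: FF|Ff
F/II-2 un ·: FF|Ff
F/II-3 un I-1×I-2: FF|Ff
F/III-1 un II-1×II-2: FF|Ff
F/III-2 un ·: FF|Ff
F/III-3 un II-1×II-2: FF|Ff
F/IV-1 un III-2×III-1: FF|Ff
⇒ F over [I-1,I-2,II-1,II-2,II-3,III-1,III-2,III-3,IV-1]: 287 consistent
P/I-1 un ·: PP|Pp
P/I-2 un ·: PP|Pp
P/II-1 un I-1×I-2: Pp
P/II-2 un ·: Pp
P/II-3 un I-1×I-2: PP|Pp
P/III-1 un II-1×II-2: PP|Pp
P/III-2 un ·: PP|Pp
P/III-3 aff II-1×II-2: pp
P/IV-1 un III-2×III-1: PP|Pp
⇒ P over [I-1,I-2,II-1,II-2,II-3,III-1,III-2,III-3,IV-1]: 42 consistent
Q/I-1 un ·: QQ|Qq
Q/I-2 un ·: QQ|Qq
Q/II-1 un I-1×I-2: QQ|Qq
Q/II-2 un ·: QQ|Qq
Q/II-3 un I-1×I-2: QQ|Qq
Q/III-1 un II-1×II-2: QQ|Qq
Q/III-2 un ·: QQ|Qq
Q/III-3 un II-1×II-2: QQ|Qq
Q/IV-1 un III-2×III-1: QQ|Qq
⇒ Q over [I-1,I-2,II-1,II-2,II-3,III-1,III-2,III-3,IV-1]: 287 consistent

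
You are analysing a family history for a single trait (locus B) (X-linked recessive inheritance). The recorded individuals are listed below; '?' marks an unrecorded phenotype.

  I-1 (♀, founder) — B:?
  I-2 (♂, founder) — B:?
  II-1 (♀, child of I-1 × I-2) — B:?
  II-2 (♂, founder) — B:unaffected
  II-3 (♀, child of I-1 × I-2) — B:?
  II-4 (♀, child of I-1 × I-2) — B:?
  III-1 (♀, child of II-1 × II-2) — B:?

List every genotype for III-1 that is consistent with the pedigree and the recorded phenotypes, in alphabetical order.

B/I-1 ? ·: X^BX^B|X^BX^b|X^bX^b
B/I-2 ? ·: X^BY|X^bY
B/II-1 ? I-1×I-2: X^BX^B|X^BX^b|X^bX^b
B/II-2 un ·: X^BY
B/II-3 ? I-1×I-2: X^BX^B|X^BX^b|X^bX^b
B/II-4 ? I-1×I-2: X^BX^B|X^BX^b|X^bX^b
B/III-1 ? II-1×II-2: X^BX^B|X^BX^b
⇒ B over [I-1,I-2,II-1,II-2,II-3,II-4,III-1]: 30 consistent

III-1 ∈ {X^BX^B, X^BX^b}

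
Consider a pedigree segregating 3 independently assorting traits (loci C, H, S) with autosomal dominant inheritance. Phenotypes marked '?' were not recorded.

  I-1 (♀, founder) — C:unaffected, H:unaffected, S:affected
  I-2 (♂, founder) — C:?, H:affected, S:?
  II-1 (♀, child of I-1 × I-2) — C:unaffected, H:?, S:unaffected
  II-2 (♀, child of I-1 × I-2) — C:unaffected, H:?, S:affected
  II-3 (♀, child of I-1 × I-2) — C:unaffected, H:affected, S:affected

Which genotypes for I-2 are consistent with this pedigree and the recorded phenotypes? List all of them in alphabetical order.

I-2 ∈ {Cc HH Ss, Cc HH ss, Cc Hh Ss, Cc Hh ss, cc HH Ss, cc HH ss, cc Hh Ss, cc Hh ss}

C/I-1 un ·: cc
C/I-2 ? ·: cc|Cc
C/II-1 un I-1×I-2: cc
C/II-2 un I-1×I-2: cc
C/II-3 un I-1×I-2: cc
⇒ C over [I-1,I-2,II-1,II-2,II-3]: 2 consistent
H/I-1 un ·: hh
H/I-2 aff ·: Hh|HH
H/II-1 ? I-1×I-2: hh|Hh
H/II-2 ? I-1×I-2: hh|Hh
H/II-3 aff I-1×I-2: Hh
⇒ H over [I-1,I-2,II-1,II-2,II-3]: 5 consistent
S/I-1 aff ·: Ss
S/I-2 ? ·: ss|Ss
S/II-1 un I-1×I-2: ss
S/II-2 aff I-1×I-2: Ss|SS
S/II-3 aff I-1×I-2: Ss|SS
⇒ S over [I-1,I-2,II-1,II-2,II-3]: 5 consistent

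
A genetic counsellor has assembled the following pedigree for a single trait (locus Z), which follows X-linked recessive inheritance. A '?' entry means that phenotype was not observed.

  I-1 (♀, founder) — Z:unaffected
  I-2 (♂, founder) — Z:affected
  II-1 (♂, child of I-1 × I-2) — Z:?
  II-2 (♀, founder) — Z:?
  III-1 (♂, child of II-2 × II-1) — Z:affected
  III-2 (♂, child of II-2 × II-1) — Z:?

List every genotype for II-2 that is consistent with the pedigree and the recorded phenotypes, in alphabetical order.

II-2 ∈ {X^ZX^z, X^zX^z}

Z/I-1 un ·: X^ZX^Z|X^ZX^z
Z/I-2 aff ·: X^zY
Z/II-1 ? I-1×I-2: X^ZY|X^zY
Z/II-2 ? ·: X^ZX^z|X^zX^z
Z/III-1 aff II-2×II-1: X^zY
Z/III-2 ? II-2×II-1: X^ZY|X^zY
⇒ Z over [I-1,I-2,II-1,II-2,III-1,III-2]: 9 consistent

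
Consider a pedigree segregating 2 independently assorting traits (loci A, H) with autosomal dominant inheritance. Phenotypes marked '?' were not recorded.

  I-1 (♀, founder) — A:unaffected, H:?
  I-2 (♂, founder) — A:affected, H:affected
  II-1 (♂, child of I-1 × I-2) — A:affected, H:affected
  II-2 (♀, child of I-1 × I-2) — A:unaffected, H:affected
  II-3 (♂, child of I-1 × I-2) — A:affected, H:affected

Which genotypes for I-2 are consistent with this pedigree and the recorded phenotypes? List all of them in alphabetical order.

I-2 ∈ {Aa HH, Aa Hh}

A/I-1 un ·: aa
A/I-2 aff ·: Aa
A/II-1 aff I-1×I-2: Aa
A/II-2 un I-1×I-2: aa
A/II-3 aff I-1×I-2: Aa
⇒ A over [I-1,I-2,II-1,II-2,II-3]: 1 consistent
H/I-1 ? ·: hh|Hh|HH
H/I-2 aff ·: Hh|HH
H/II-1 aff I-1×I-2: Hh|HH
H/II-2 aff I-1×I-2: Hh|HH
H/II-3 aff I-1×I-2: Hh|HH
⇒ H over [I-1,I-2,II-1,II-2,II-3]: 27 consistent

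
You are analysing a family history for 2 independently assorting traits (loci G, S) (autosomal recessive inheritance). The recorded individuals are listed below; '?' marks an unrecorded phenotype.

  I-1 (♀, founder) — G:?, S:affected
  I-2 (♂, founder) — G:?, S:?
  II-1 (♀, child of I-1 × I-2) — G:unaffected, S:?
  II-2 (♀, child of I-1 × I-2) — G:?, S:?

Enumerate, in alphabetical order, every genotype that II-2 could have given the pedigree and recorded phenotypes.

II-2 ∈ {GG Ss, GG ss, Gg Ss, Gg ss, gg Ss, gg ss}

G/I-1 ? ·: GG|Gg|gg
G/I-2 ? ·: GG|Gg|gg
G/II-1 un I-1×I-2: GG|Gg
G/II-2 ? I-1×I-2: GG|Gg|gg
⇒ G over [I-1,I-2,II-1,II-2]: 21 consistent
S/I-1 aff ·: ss
S/I-2 ? ·: SS|Ss|ss
S/II-1 ? I-1×I-2: Ss|ss
S/II-2 ? I-1×I-2: Ss|ss
⇒ S over [I-1,I-2,II-1,II-2]: 6 consistent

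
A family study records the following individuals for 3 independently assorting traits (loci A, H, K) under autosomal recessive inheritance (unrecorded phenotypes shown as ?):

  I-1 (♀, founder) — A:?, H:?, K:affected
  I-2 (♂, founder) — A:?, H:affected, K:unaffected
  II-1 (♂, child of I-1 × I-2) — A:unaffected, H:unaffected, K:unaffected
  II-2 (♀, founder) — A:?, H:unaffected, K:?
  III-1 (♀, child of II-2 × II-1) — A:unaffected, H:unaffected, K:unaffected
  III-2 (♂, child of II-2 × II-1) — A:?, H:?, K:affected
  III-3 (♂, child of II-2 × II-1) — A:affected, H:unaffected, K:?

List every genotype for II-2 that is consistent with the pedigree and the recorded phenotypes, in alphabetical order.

A/I-1 ? ·: AA|Aa|aa
A/I-2 ? ·: AA|Aa|aa
A/II-1 un I-1×I-2: Aa
A/II-2 ? ·: Aa|aa
A/III-1 un II-2×II-1: AA|Aa
A/III-2 ? II-2×II-1: AA|Aa|aa
A/III-3 aff II-2×II-1: aa
⇒ A over [I-1,I-2,II-1,II-2,III-1,III-2,III-3]: 56 consistent
H/I-1 ? ·: HH|Hh
H/I-2 aff ·: hh
H/II-1 un I-1×I-2: Hh
H/II-2 un ·: HH|Hh
H/III-1 un II-2×II-1: HH|Hh
H/III-2 ? II-2×II-1: HH|Hh|hh
H/III-3 un II-2×II-1: HH|Hh
⇒ H over [I-1,I-2,II-1,II-2,III-1,III-2,III-3]: 40 consistent
K/I-1 aff ·: kk
K/I-2 un ·: KK|Kk
K/II-1 un I-1×I-2: Kk
K/II-2 ? ·: Kk|kk
K/III-1 un II-2×II-1: KK|Kk
K/III-2 aff II-2×II-1: kk
K/III-3 ? II-2×II-1: KK|Kk|kk
⇒ K over [I-1,I-2,II-1,II-2,III-1,III-2,III-3]: 16 consistent

II-2 ∈ {Aa HH Kk, Aa HH kk, Aa Hh Kk, Aa Hh kk, aa HH Kk, aa HH kk, aa Hh Kk, aa Hh kk}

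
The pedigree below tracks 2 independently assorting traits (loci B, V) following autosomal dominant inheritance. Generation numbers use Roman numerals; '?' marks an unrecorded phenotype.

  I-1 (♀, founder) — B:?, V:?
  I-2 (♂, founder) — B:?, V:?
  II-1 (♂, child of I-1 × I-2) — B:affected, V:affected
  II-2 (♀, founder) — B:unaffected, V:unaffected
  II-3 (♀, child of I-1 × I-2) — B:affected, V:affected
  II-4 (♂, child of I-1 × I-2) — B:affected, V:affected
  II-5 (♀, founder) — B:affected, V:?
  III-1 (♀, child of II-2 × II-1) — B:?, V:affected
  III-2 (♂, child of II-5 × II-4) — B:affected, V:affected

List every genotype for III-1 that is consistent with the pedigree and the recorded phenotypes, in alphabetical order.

B/I-1 ? ·: bb|Bb|BB
B/I-2 ? ·: bb|Bb|BB
B/II-1 aff I-1×I-2: Bb|BB
B/II-2 un ·: bb
B/II-3 aff I-1×I-2: Bb|BB
B/II-4 aff I-1×I-2: Bb|BB
B/II-5 aff ·: Bb|BB
B/III-1 ? II-2×II-1: bb|Bb
B/III-2 aff II-5×II-4: Bb|BB
⇒ B over [I-1,I-2,II-1,II-2,II-3,II-4,II-5,III-1,III-2]: 161 consistent
V/I-1 ? ·: vv|Vv|VV
V/I-2 ? ·: vv|Vv|VV
V/II-1 aff I-1×I-2: Vv|VV
V/II-2 un ·: vv
V/II-3 aff I-1×I-2: Vv|VV
V/II-4 aff I-1×I-2: Vv|VV
V/II-5 ? ·: vv|Vv|VV
V/III-1 aff II-2×II-1: Vv
V/III-2 aff II-5×II-4: Vv|VV
⇒ V over [I-1,I-2,II-1,II-2,II-3,II-4,II-5,III-1,III-2]: 132 consistent

III-1 ∈ {Bb Vv, bb Vv}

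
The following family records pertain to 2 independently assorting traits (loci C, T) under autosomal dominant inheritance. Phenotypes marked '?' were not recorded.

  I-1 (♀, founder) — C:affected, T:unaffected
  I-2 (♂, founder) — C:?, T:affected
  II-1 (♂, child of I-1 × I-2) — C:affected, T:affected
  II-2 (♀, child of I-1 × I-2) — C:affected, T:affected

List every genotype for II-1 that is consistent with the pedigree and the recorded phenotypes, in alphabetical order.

C/I-1 aff ·: Cc|CC
C/I-2 ? ·: cc|Cc|CC
C/II-1 aff I-1×I-2: Cc|CC
C/II-2 aff I-1×I-2: Cc|CC
⇒ C over [I-1,I-2,II-1,II-2]: 15 consistent
T/I-1 un ·: tt
T/I-2 aff ·: Tt|TT
T/II-1 aff I-1×I-2: Tt
T/II-2 aff I-1×I-2: Tt
⇒ T over [I-1,I-2,II-1,II-2]: 2 consistent

II-1 ∈ {CC Tt, Cc Tt}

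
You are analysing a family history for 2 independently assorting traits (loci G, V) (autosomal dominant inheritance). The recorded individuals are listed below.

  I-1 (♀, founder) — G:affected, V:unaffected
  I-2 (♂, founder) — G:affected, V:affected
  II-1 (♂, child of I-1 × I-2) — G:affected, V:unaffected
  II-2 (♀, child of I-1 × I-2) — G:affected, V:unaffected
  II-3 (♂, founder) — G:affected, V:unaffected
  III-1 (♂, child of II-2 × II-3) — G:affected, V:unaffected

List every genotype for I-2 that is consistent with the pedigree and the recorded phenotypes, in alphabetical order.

I-2 ∈ {GG Vv, Gg Vv}

G/I-1 aff ·: Gg|GG
G/I-2 aff ·: Gg|GG
G/II-1 aff I-1×I-2: Gg|GG
G/II-2 aff I-1×I-2: Gg|GG
G/II-3 aff ·: Gg|GG
G/III-1 aff II-2×II-3: Gg|GG
⇒ G over [I-1,I-2,II-1,II-2,II-3,III-1]: 45 consistent
V/I-1 un ·: vv
V/I-2 aff ·: Vv
V/II-1 un I-1×I-2: vv
V/II-2 un I-1×I-2: vv
V/II-3 un ·: vv
V/III-1 un II-2×II-3: vv
⇒ V over [I-1,I-2,II-1,II-2,II-3,III-1]: 1 consistent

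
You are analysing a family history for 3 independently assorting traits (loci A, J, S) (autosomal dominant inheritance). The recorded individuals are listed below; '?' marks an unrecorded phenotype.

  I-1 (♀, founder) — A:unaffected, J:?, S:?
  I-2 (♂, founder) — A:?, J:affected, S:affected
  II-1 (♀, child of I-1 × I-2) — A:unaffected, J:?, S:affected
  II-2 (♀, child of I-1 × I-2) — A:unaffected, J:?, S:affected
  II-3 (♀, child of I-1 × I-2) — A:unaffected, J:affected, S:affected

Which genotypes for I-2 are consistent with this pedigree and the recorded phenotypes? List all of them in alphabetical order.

I-2 ∈ {Aa JJ SS, Aa JJ Ss, Aa Jj SS, Aa Jj Ss, aa JJ SS, aa JJ Ss, aa Jj SS, aa Jj Ss}

A/I-1 un ·: aa
A/I-2 ? ·: aa|Aa
A/II-1 un I-1×I-2: aa
A/II-2 un I-1×I-2: aa
A/II-3 un I-1×I-2: aa
⇒ A over [I-1,I-2,II-1,II-2,II-3]: 2 consistent
J/I-1 ? ·: jj|Jj|JJ
J/I-2 aff ·: Jj|JJ
J/II-1 ? I-1×I-2: jj|Jj|JJ
J/II-2 ? I-1×I-2: jj|Jj|JJ
J/II-3 aff I-1×I-2: Jj|JJ
⇒ J over [I-1,I-2,II-1,II-2,II-3]: 40 consistent
S/I-1 ? ·: ss|Ss|SS
S/I-2 aff ·: Ss|SS
S/II-1 aff I-1×I-2: Ss|SS
S/II-2 aff I-1×I-2: Ss|SS
S/II-3 aff I-1×I-2: Ss|SS
⇒ S over [I-1,I-2,II-1,II-2,II-3]: 27 consistent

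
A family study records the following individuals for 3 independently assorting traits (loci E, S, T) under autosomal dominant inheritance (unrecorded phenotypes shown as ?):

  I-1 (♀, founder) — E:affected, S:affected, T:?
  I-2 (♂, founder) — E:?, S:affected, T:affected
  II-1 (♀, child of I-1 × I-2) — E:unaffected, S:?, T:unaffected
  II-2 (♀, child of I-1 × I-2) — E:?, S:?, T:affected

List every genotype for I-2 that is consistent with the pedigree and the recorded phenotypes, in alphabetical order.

E/I-1 aff ·: Ee
E/I-2 ? ·: ee|Ee
E/II-1 un I-1×I-2: ee
E/II-2 ? I-1×I-2: ee|Ee|EE
⇒ E over [I-1,I-2,II-1,II-2]: 5 consistent
S/I-1 aff ·: Ss|SS
S/I-2 aff ·: Ss|SS
S/II-1 ? I-1×I-2: ss|Ss|SS
S/II-2 ? I-1×I-2: ss|Ss|SS
⇒ S over [I-1,I-2,II-1,II-2]: 18 consistent
T/I-1 ? ·: tt|Tt
T/I-2 aff ·: Tt
T/II-1 un I-1×I-2: tt
T/II-2 aff I-1×I-2: Tt|TT
⇒ T over [I-1,I-2,II-1,II-2]: 3 consistent

I-2 ∈ {Ee SS Tt, Ee Ss Tt, ee SS Tt, ee Ss Tt}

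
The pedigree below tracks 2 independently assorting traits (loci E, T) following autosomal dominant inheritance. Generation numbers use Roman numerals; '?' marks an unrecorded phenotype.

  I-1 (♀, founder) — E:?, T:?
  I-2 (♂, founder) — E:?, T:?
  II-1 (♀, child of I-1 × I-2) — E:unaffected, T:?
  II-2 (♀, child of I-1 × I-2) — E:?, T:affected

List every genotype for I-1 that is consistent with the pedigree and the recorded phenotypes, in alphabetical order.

E/I-1 ? ·: ee|Ee
E/I-2 ? ·: ee|Ee
E/II-1 un I-1×I-2: ee
E/II-2 ? I-1×I-2: ee|Ee|EE
⇒ E over [I-1,I-2,II-1,II-2]: 8 consistent
T/I-1 ? ·: tt|Tt|TT
T/I-2 ? ·: tt|Tt|TT
T/II-1 ? I-1×I-2: tt|Tt|TT
T/II-2 aff I-1×I-2: Tt|TT
⇒ T over [I-1,I-2,II-1,II-2]: 21 consistent

I-1 ∈ {Ee TT, Ee Tt, Ee tt, ee TT, ee Tt, ee tt}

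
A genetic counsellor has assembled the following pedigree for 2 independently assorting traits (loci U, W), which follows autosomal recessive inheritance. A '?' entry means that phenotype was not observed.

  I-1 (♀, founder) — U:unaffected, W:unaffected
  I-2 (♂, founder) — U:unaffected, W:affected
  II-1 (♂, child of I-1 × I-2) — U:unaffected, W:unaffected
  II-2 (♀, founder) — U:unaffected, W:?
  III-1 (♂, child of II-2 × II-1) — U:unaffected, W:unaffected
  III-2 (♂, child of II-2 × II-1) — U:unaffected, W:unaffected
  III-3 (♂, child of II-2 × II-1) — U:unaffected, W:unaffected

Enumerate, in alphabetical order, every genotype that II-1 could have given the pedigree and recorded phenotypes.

II-1 ∈ {UU Ww, Uu Ww}

U/I-1 un ·: UU|Uu
U/I-2 un ·: UU|Uu
U/II-1 un I-1×I-2: UU|Uu
U/II-2 un ·: UU|Uu
U/III-1 un II-2×II-1: UU|Uu
U/III-2 un II-2×II-1: UU|Uu
U/III-3 un II-2×II-1: UU|Uu
⇒ U over [I-1,I-2,II-1,II-2,III-1,III-2,III-3]: 84 consistent
W/I-1 un ·: WW|Ww
W/I-2 aff ·: ww
W/II-1 un I-1×I-2: Ww
W/II-2 ? ·: WW|Ww|ww
W/III-1 un II-2×II-1: WW|Ww
W/III-2 un II-2×II-1: WW|Ww
W/III-3 un II-2×II-1: WW|Ww
⇒ W over [I-1,I-2,II-1,II-2,III-1,III-2,III-3]: 34 consistent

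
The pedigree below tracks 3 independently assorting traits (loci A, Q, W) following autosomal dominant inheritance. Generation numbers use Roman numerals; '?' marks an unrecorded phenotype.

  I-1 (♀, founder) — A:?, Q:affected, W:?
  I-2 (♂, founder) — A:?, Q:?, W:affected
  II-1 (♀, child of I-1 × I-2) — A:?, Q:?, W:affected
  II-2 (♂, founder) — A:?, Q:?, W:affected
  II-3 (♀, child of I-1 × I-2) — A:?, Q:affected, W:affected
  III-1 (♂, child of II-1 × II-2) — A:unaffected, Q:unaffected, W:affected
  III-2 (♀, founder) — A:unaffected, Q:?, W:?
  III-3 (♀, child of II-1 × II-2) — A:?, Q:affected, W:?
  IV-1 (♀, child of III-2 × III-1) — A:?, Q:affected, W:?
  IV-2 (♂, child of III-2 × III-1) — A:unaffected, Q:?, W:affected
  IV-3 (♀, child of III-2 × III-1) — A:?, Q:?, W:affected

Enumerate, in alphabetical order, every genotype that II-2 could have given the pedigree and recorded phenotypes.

A/I-1 ? ·: aa|Aa|AA
A/I-2 ? ·: aa|Aa|AA
A/II-1 ? I-1×I-2: aa|Aa
A/II-2 ? ·: aa|Aa
A/II-3 ? I-1×I-2: aa|Aa|AA
A/III-1 un II-1×II-2: aa
A/III-2 un ·: aa
A/III-3 ? II-1×II-2: aa|Aa|AA
A/IV-1 ? III-2×III-1: aa
A/IV-2 un III-2×III-1: aa
A/IV-3 ? III-2×III-1: aa
⇒ A over [I-1,I-2,II-1,II-2,II-3,III-1,III-2,III-3,IV-1,IV-2,IV-3]: 89 consistent
Q/I-1 aff ·: Qq|QQ
Q/I-2 ? ·: qq|Qq|QQ
Q/II-1 ? I-1×I-2: qq|Qq
Q/II-2 ? ·: qq|Qq
Q/II-3 aff I-1×I-2: Qq|QQ
Q/III-1 un II-1×II-2: qq
Q/III-2 ? ·: Qq|QQ
Q/III-3 aff II-1×II-2: Qq|QQ
Q/IV-1 aff III-2×III-1: Qq
Q/IV-2 ? III-2×III-1: qq|Qq
Q/IV-3 ? III-2×III-1: qq|Qq
⇒ Q over [I-1,I-2,II-1,II-2,II-3,III-1,III-2,III-3,IV-1,IV-2,IV-3]: 135 consistent
W/I-1 ? ·: ww|Ww|WW
W/I-2 aff ·: Ww|WW
W/II-1 aff I-1×I-2: Ww|WW
W/II-2 aff ·: Ww|WW
W/II-3 aff I-1×I-2: Ww|WW
W/III-1 aff II-1×II-2: Ww|WW
W/III-2 ? ·: ww|Ww|WW
W/III-3 ? II-1×II-2: ww|Ww|WW
W/IV-1 ? III-2×III-1: ww|Ww|WW
W/IV-2 aff III-2×III-1: Ww|WW
W/IV-3 aff III-2×III-1: Ww|WW
⇒ W over [I-1,I-2,II-1,II-2,II-3,III-1,III-2,III-3,IV-1,IV-2,IV-3]: 1798 consistent

II-2 ∈ {Aa Qq WW, Aa Qq Ww, Aa qq WW, Aa qq Ww, aa Qq WW, aa Qq Ww, aa qq WW, aa qq Ww}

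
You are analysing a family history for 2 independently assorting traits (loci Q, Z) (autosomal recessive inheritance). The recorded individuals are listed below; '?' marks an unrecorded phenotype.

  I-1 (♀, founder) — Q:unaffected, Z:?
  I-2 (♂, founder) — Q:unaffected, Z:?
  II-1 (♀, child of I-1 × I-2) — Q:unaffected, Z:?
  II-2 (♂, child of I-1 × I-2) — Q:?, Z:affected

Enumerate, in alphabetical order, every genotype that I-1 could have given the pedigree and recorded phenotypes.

I-1 ∈ {QQ Zz, QQ zz, Qq Zz, Qq zz}

Q/I-1 un ·: QQ|Qq
Q/I-2 un ·: QQ|Qq
Q/II-1 un I-1×I-2: QQ|Qq
Q/II-2 ? I-1×I-2: QQ|Qq|qq
⇒ Q over [I-1,I-2,II-1,II-2]: 15 consistent
Z/I-1 ? ·: Zz|zz
Z/I-2 ? ·: Zz|zz
Z/II-1 ? I-1×I-2: ZZ|Zz|zz
Z/II-2 aff I-1×I-2: zz
⇒ Z over [I-1,I-2,II-1,II-2]: 8 consistent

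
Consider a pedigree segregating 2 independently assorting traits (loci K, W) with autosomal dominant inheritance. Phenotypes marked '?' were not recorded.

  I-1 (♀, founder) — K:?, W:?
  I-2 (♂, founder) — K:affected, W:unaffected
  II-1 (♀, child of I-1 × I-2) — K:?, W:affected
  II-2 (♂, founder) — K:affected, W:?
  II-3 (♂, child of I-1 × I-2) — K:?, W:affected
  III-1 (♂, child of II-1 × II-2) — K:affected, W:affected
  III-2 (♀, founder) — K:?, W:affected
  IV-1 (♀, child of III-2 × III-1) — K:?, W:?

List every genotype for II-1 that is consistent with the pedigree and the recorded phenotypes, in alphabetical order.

II-1 ∈ {KK Ww, Kk Ww, kk Ww}

K/I-1 ? ·: kk|Kk|KK
K/I-2 aff ·: Kk|KK
K/II-1 ? I-1×I-2: kk|Kk|KK
K/II-2 aff ·: Kk|KK
K/II-3 ? I-1×I-2: kk|Kk|KK
K/III-1 aff II-1×II-2: Kk|KK
K/III-2 ? ·: kk|Kk|KK
K/IV-1 ? III-2×III-1: kk|Kk|KK
⇒ K over [I-1,I-2,II-1,II-2,II-3,III-1,III-2,IV-1]: 410 consistent
W/I-1 ? ·: Ww|WW
W/I-2 un ·: ww
W/II-1 aff I-1×I-2: Ww
W/II-2 ? ·: ww|Ww|WW
W/II-3 aff I-1×I-2: Ww
W/III-1 aff II-1×II-2: Ww|WW
W/III-2 aff ·: Ww|WW
W/IV-1 ? III-2×III-1: ww|Ww|WW
⇒ W over [I-1,I-2,II-1,II-2,II-3,III-1,III-2,IV-1]: 42 consistent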